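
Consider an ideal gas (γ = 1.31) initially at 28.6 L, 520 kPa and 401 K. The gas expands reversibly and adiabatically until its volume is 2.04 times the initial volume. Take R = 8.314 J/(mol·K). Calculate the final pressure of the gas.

204 kPa

Adiabatic: TV^(γ−1) = const ⇒ T₂ = 401×(0.490)^0.310 = 321 K; PV^γ = const ⇒ P₂ = 204 kPa.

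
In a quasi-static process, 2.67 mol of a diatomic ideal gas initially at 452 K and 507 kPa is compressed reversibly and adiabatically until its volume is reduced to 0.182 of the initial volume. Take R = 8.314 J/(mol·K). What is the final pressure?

5510 kPa

V₁ = nRT₁/P₁ = 2.67×8.314×452/507 = 19.8 L.
Adiabatic: TV^(γ−1) = const ⇒ T₂ = 452×(5.49)^0.400 = 894 K; PV^γ = const ⇒ P₂ = 5510 kPa.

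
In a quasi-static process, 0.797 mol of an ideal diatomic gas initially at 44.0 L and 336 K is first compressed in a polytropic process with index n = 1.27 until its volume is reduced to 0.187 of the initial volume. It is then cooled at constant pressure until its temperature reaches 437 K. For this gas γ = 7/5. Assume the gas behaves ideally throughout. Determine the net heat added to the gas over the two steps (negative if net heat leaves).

-3650 J

P₁ = nRT₁/V₁ = 0.797×8.314×336/44.0 = 50.6 kPa.
Step 1 — Polytropic n=1.27: T₂ = T₁(V₁/V₂)^(n−1) = 336×(5.35)^0.27 = 528 K; P₂ = P₁(V₁/V₂)^n = 426 kPa.
W = (P₁V₁−P₂V₂)/(n−1) = (50.6×44.0−426×8.23)/0.27 = -4720 J.
ΔU = nCvΔT = 0.797×20.8×(528−336) = 3190 J.
Q = ΔU + W = -1530 J.
State after step 1: P = 426 kPa, V = 8.23 L, T = 528 K.
Step 2 — Isobaric: P stays 426 kPa; V/T = const ⇒ T₂ = 437 K, V₂ = 6.81 L.
W = PΔV = 426×(6.81−8.23) kPa·L = -605 J.
ΔU = nCvΔT = 0.797×20.8×(437−528) = -1510 J.
Q = ΔU + W = nCpΔT = -2120 J.
Net over both steps: W = -5330 J, Q = -3650 J, ΔU = 1670 J.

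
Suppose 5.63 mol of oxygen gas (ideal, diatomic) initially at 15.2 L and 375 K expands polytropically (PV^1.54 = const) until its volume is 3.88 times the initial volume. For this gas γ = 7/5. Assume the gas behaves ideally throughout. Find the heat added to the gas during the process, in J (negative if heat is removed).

-5910 J

P₁ = nRT₁/V₁ = 5.63×8.314×375/15.2 = 1150 kPa.
Polytropic n=1.54: T₂ = T₁(V₁/V₂)^(n−1) = 375×(0.258)^0.54 = 180 K; P₂ = P₁(V₁/V₂)^n = 143 kPa.
W = (P₁V₁−P₂V₂)/(n−1) = (1150×15.2−143×59.0)/0.54 = 16900 J.
ΔU = nCvΔT = 5.63×20.8×(180−375) = -22800 J.
Q = ΔU + W = -5910 J.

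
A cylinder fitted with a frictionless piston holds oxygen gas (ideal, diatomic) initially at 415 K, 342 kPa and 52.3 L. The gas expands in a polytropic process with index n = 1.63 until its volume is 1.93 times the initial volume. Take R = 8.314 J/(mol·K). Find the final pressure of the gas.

117 kPa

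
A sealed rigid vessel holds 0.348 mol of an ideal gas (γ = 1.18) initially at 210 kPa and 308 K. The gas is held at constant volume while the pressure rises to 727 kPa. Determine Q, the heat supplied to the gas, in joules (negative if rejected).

12200 J

V₁ = nRT₁/P₁ = 0.348×8.314×308/210 = 4.24 L.
Isochoric: V stays 4.24 L; P/T = const ⇒ T₂ = 1070 K, P₂ = 727 kPa.
W = 0 (no volume change).
ΔU = nCvΔT = 0.348×46.2×(1070−308) = 12200 J.
Q = ΔU = 12200 J.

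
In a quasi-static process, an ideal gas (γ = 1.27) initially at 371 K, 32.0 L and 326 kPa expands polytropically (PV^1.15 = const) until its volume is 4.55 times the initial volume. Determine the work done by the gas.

n = P₁V₁/(RT₁) = 326×32.0/(8.314×371) = 3.38 mol.
Polytropic n=1.15: T₂ = T₁(V₁/V₂)^(n−1) = 371×(0.220)^0.15 = 296 K; P₂ = P₁(V₁/V₂)^n = 57.1 kPa.
W = (P₁V₁−P₂V₂)/(n−1) = (326×32.0−57.1×146)/0.15 = 14100 J.

14100 J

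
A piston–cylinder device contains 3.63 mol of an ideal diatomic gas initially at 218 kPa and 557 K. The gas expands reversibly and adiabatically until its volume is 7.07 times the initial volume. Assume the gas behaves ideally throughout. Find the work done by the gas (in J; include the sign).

22800 J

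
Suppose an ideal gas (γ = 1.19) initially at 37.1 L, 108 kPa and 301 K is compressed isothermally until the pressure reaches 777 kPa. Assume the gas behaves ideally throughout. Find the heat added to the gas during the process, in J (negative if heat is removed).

n = P₁V₁/(RT₁) = 108×37.1/(8.314×301) = 1.60 mol.
Isothermal: T stays 301 K; PV = const ⇒ V₂ = 5.16 L, P₂ = 777 kPa.
ΔU = 0 (ideal gas, T constant).
W = nRT ln(V₂/V₁) = 1.60×8.314×301×ln(0.139) = -7910 J.
Q = ΔU + W = -7910 J.

-7910 J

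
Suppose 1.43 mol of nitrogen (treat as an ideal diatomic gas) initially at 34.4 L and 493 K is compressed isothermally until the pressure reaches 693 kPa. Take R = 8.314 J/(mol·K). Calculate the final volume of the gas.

8.46 L

P₁ = nRT₁/V₁ = 1.43×8.314×493/34.4 = 170 kPa.
Isothermal: T stays 493 K; PV = const ⇒ V₂ = 8.46 L, P₂ = 693 kPa.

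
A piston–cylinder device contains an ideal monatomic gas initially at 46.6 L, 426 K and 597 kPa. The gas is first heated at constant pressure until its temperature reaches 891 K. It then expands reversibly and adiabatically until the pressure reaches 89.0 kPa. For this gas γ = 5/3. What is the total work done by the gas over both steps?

n = P₁V₁/(RT₁) = 597×46.6/(8.314×426) = 7.85 mol.
Step 1 — Isobaric: P stays 597 kPa; V/T = const ⇒ T₂ = 891 K, V₂ = 97.5 L.
W = PΔV = 597×(97.5−46.6) kPa·L = 30400 J.
ΔU = nCvΔT = 7.85×12.5×(891−426) = 45600 J.
Q = ΔU + W = nCpΔT = 75900 J.
State after step 1: P = 597 kPa, V = 97.5 L, T = 891 K.
Step 2 — Adiabatic: T₂/T₁ = (P₂/P₁)^((γ−1)/γ) ⇒ T₂ = 891×(0.149)^0.400 = 416 K; V₂ = 305 L.
ΔU = nCvΔT = 7.85×12.5×(416−891) = -46500 J.
Q = 0 for an adiabatic process, so W = −ΔU = 46500 J.
Net over both steps: W = 76900 J, Q = 75900 J, ΔU = -965 J.

76900 J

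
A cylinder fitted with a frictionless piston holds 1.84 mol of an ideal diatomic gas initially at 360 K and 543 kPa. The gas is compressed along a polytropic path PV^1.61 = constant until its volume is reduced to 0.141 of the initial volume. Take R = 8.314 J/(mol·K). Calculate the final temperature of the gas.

V₁ = nRT₁/P₁ = 1.84×8.314×360/543 = 10.1 L.
Polytropic n=1.61: T₂ = T₁(V₁/V₂)^(n−1) = 360×(7.09)^0.61 = 1190 K; P₂ = P₁(V₁/V₂)^n = 12700 kPa.

1190 K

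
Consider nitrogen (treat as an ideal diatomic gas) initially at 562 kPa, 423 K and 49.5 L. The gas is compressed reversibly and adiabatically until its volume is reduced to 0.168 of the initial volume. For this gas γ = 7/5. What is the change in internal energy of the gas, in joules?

n = P₁V₁/(RT₁) = 562×49.5/(8.314×423) = 7.91 mol.
Adiabatic: TV^(γ−1) = const ⇒ T₂ = 423×(5.95)^0.400 = 863 K; PV^γ = const ⇒ P₂ = 6830 kPa.
For an ideal gas ΔU = nCvΔT with Cv = (5/2)R = 20.8 J/(mol·K).
ΔU = 7.91×20.8×(863−423) = 72400 J.

72400 J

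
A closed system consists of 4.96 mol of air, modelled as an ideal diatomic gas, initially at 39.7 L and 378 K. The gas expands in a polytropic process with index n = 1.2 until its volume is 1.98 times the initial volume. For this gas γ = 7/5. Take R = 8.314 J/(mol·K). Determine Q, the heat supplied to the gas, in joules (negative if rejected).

P₁ = nRT₁/V₁ = 4.96×8.314×378/39.7 = 393 kPa.
Polytropic n=1.2: T₂ = T₁(V₁/V₂)^(n−1) = 378×(0.505)^0.20 = 330 K; P₂ = P₁(V₁/V₂)^n = 173 kPa.
W = (P₁V₁−P₂V₂)/(n−1) = (393×39.7−173×78.6)/0.20 = 9950 J.
ΔU = nCvΔT = 4.96×20.8×(330−378) = -4980 J.
Q = ΔU + W = 4980 J.

4980 J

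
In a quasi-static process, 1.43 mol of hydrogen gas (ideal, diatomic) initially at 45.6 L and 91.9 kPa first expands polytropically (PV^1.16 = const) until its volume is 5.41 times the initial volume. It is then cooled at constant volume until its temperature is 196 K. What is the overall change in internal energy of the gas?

T₁ = P₁V₁/(nR) = 91.9×45.6/(1.43×8.314) = 352 K.
Step 1 — Polytropic n=1.16: T₂ = T₁(V₁/V₂)^(n−1) = 352×(0.185)^0.16 = 269 K; P₂ = P₁(V₁/V₂)^n = 13.0 kPa.
W = (P₁V₁−P₂V₂)/(n−1) = (91.9×45.6−13.0×247)/0.16 = 6200 J.
ΔU = nCvΔT = 1.43×20.8×(269−352) = -2480 J.
Q = ΔU + W = 3720 J.
State after step 1: P = 13.0 kPa, V = 247 L, T = 269 K.
Step 2 — Isochoric: V stays 247 L; P/T = const ⇒ T₂ = 196 K, P₂ = 9.45 kPa.
W = 0 (no volume change).
ΔU = nCvΔT = 1.43×20.8×(196−269) = -2170 J.
Q = ΔU = -2170 J.
Net over both steps: W = 6200 J, Q = 1550 J, ΔU = -4650 J.

-4650 J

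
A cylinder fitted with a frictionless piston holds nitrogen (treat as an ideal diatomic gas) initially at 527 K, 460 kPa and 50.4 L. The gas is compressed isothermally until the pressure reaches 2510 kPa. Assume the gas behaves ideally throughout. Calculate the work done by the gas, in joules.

-39300 J

n = P₁V₁/(RT₁) = 460×50.4/(8.314×527) = 5.29 mol.
Isothermal: T stays 527 K; PV = const ⇒ V₂ = 9.24 L, P₂ = 2510 kPa.
W = nRT ln(V₂/V₁) = 5.29×8.314×527×ln(0.183) = -39300 J.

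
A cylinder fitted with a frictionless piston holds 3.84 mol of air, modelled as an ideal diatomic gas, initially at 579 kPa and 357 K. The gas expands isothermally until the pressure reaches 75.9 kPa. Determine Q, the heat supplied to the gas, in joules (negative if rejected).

23200 J

V₁ = nRT₁/P₁ = 3.84×8.314×357/579 = 19.7 L.
Isothermal: T stays 357 K; PV = const ⇒ V₂ = 150 L, P₂ = 75.9 kPa.
ΔU = 0 (ideal gas, T constant).
W = nRT ln(V₂/V₁) = 3.84×8.314×357×ln(7.63) = 23200 J.
Q = ΔU + W = 23200 J.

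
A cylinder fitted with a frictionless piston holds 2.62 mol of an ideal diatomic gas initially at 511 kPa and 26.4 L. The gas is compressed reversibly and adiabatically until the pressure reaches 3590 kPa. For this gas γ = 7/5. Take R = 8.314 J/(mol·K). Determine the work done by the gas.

-25100 J

T₁ = P₁V₁/(nR) = 511×26.4/(2.62×8.314) = 619 K.
Adiabatic: T₂/T₁ = (P₂/P₁)^((γ−1)/γ) ⇒ T₂ = 619×(7.03)^0.286 = 1080 K; V₂ = 6.56 L.
ΔU = nCvΔT = 2.62×20.8×(1080−619) = 25100 J.
Q = 0 for an adiabatic process, so W = −ΔU = -25100 J.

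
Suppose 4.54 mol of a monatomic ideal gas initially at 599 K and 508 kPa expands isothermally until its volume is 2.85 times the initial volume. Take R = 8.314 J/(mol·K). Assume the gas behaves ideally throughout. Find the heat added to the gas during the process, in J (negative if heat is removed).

V₁ = nRT₁/P₁ = 4.54×8.314×599/508 = 44.5 L.
Isothermal: T stays 599 K; PV = const ⇒ V₂ = 127 L, P₂ = 178 kPa.
ΔU = 0 (ideal gas, T constant).
W = nRT ln(V₂/V₁) = 4.54×8.314×599×ln(2.85) = 23700 J.
Q = ΔU + W = 23700 J.

23700 J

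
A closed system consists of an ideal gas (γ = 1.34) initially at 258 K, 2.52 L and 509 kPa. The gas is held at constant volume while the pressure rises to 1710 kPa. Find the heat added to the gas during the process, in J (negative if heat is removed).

n = P₁V₁/(RT₁) = 509×2.52/(8.314×258) = 0.598 mol.
Isochoric: V stays 2.52 L; P/T = const ⇒ T₂ = 867 K, P₂ = 1710 kPa.
W = 0 (no volume change).
ΔU = nCvΔT = 0.598×24.5×(867−258) = 8900 J.
Q = ΔU = 8900 J.

8900 J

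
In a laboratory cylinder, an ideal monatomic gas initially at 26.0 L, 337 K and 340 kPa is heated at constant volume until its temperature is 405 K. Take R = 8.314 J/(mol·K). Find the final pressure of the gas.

409 kPa

Isochoric: V stays 26.0 L; P/T = const ⇒ T₂ = 405 K, P₂ = 409 kPa.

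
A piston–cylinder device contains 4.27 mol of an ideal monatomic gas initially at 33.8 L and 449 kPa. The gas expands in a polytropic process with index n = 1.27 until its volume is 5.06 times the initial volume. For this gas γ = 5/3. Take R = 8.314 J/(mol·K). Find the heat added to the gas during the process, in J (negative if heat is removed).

11900 J

T₁ = P₁V₁/(nR) = 449×33.8/(4.27×8.314) = 427 K.
Polytropic n=1.27: T₂ = T₁(V₁/V₂)^(n−1) = 427×(0.198)^0.27 = 276 K; P₂ = P₁(V₁/V₂)^n = 57.3 kPa.
W = (P₁V₁−P₂V₂)/(n−1) = (449×33.8−57.3×171)/0.27 = 19900 J.
ΔU = nCvΔT = 4.27×12.5×(276−427) = -8070 J.
Q = ΔU + W = 11900 J.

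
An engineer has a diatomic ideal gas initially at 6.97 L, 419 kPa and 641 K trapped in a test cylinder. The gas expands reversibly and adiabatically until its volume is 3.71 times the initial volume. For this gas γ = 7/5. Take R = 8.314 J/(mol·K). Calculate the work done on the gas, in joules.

-2980 J

n = P₁V₁/(RT₁) = 419×6.97/(8.314×641) = 0.548 mol.
Adiabatic: TV^(γ−1) = const ⇒ T₂ = 641×(0.270)^0.400 = 379 K; PV^γ = const ⇒ P₂ = 66.8 kPa.
ΔU = nCvΔT = 0.548×20.8×(379−641) = -2980 J.
Q = 0 for an adiabatic process, so W = −ΔU = 2980 J.
Work done on the gas = −W_by = -2980 J.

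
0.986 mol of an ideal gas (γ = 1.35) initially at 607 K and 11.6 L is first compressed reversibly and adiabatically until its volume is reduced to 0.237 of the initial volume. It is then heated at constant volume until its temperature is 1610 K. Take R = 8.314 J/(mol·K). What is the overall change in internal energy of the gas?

23500 J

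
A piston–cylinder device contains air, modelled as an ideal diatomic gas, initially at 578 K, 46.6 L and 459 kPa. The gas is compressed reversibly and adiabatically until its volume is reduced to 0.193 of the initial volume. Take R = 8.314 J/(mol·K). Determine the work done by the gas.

-49800 J

n = P₁V₁/(RT₁) = 459×46.6/(8.314×578) = 4.45 mol.
Adiabatic: TV^(γ−1) = const ⇒ T₂ = 578×(5.18)^0.400 = 1120 K; PV^γ = const ⇒ P₂ = 4590 kPa.
ΔU = nCvΔT = 4.45×20.8×(1120−578) = 49800 J.
Q = 0 for an adiabatic process, so W = −ΔU = -49800 J.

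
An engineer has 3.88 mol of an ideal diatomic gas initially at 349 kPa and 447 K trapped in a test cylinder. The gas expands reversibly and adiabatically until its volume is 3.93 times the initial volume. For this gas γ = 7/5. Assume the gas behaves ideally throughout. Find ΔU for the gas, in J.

V₁ = nRT₁/P₁ = 3.88×8.314×447/349 = 41.3 L.
Adiabatic: TV^(γ−1) = const ⇒ T₂ = 447×(0.254)^0.400 = 259 K; PV^γ = const ⇒ P₂ = 51.4 kPa.
For an ideal gas ΔU = nCvΔT with Cv = (5/2)R = 20.8 J/(mol·K).
ΔU = 3.88×20.8×(259−447) = -15200 J.

-15200 J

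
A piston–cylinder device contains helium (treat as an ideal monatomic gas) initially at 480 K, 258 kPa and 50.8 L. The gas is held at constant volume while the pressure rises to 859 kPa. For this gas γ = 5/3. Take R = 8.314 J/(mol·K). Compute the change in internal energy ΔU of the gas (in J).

45800 J

n = P₁V₁/(RT₁) = 258×50.8/(8.314×480) = 3.28 mol.
Isochoric: V stays 50.8 L; P/T = const ⇒ T₂ = 1600 K, P₂ = 859 kPa.
For an ideal gas ΔU = nCvΔT with Cv = (3/2)R = 12.5 J/(mol·K).
ΔU = 3.28×12.5×(1600−480) = 45800 J.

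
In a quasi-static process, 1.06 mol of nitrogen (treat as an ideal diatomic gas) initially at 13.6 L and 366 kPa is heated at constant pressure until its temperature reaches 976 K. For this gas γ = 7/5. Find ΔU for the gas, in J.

9060 J

T₁ = P₁V₁/(nR) = 366×13.6/(1.06×8.314) = 565 K.
Isobaric: P stays 366 kPa; V/T = const ⇒ T₂ = 976 K, V₂ = 23.5 L.
For an ideal gas ΔU = nCvΔT with Cv = (5/2)R = 20.8 J/(mol·K).
ΔU = 1.06×20.8×(976−565) = 9060 J.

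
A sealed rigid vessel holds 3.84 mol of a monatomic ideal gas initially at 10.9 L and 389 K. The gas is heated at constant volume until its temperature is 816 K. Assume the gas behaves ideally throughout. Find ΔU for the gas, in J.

P₁ = nRT₁/V₁ = 3.84×8.314×389/10.9 = 1140 kPa.
Isochoric: V stays 10.9 L; P/T = const ⇒ T₂ = 816 K, P₂ = 2390 kPa.
For an ideal gas ΔU = nCvΔT with Cv = (3/2)R = 12.5 J/(mol·K).
ΔU = 3.84×12.5×(816−389) = 20400 J.

20400 J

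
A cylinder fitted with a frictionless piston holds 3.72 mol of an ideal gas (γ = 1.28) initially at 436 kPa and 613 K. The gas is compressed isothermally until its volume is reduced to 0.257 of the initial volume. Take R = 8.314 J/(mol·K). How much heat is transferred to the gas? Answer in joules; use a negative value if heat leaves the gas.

V₁ = nRT₁/P₁ = 3.72×8.314×613/436 = 43.5 L.
Isothermal: T stays 613 K; PV = const ⇒ V₂ = 11.2 L, P₂ = 1700 kPa.
ΔU = 0 (ideal gas, T constant).
W = nRT ln(V₂/V₁) = 3.72×8.314×613×ln(0.257) = -25800 J.
Q = ΔU + W = -25800 J.

-25800 J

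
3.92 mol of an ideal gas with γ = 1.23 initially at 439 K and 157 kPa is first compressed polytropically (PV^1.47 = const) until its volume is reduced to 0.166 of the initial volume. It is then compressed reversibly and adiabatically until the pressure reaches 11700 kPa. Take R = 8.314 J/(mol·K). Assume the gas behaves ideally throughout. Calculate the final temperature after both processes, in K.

1400 K

V₁ = nRT₁/P₁ = 3.92×8.314×439/157 = 91.1 L.
Step 1 — Polytropic n=1.47: T₂ = T₁(V₁/V₂)^(n−1) = 439×(6.02)^0.47 = 1020 K; P₂ = P₁(V₁/V₂)^n = 2200 kPa.
W = (P₁V₁−P₂V₂)/(n−1) = (157×91.1−2200×15.1)/0.47 = -40400 J.
ΔU = nCvΔT = 3.92×36.1×(1020−439) = 82500 J.
Q = ΔU + W = 42100 J.
State after step 1: P = 2200 kPa, V = 15.1 L, T = 1020 K.
Step 2 — Adiabatic: T₂/T₁ = (P₂/P₁)^((γ−1)/γ) ⇒ T₂ = 1020×(5.32)^0.187 = 1400 K; V₂ = 3.89 L.
ΔU = nCvΔT = 3.92×36.1×(1400−1020) = 53100 J.
Q = 0 for an adiabatic process, so W = −ΔU = -53100 J.
Net over both steps: W = -93400 J, Q = 42100 J, ΔU = 136000 J.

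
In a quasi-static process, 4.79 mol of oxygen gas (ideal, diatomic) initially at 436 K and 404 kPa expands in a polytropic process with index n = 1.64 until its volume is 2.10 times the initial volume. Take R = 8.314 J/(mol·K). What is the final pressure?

120 kPa

V₁ = nRT₁/P₁ = 4.79×8.314×436/404 = 43.0 L.
Polytropic n=1.64: T₂ = T₁(V₁/V₂)^(n−1) = 436×(0.476)^0.64 = 271 K; P₂ = P₁(V₁/V₂)^n = 120 kPa.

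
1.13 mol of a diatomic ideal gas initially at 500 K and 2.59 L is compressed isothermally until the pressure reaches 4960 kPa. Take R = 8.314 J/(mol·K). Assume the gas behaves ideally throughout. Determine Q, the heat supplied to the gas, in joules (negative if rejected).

-4730 J

P₁ = nRT₁/V₁ = 1.13×8.314×500/2.59 = 1810 kPa.
Isothermal: T stays 500 K; PV = const ⇒ V₂ = 0.947 L, P₂ = 4960 kPa.
ΔU = 0 (ideal gas, T constant).
W = nRT ln(V₂/V₁) = 1.13×8.314×500×ln(0.366) = -4730 J.
Q = ΔU + W = -4730 J.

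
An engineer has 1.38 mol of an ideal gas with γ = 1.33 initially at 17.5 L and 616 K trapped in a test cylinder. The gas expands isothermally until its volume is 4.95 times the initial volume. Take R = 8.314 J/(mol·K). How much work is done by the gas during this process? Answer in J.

11300 J

P₁ = nRT₁/V₁ = 1.38×8.314×616/17.5 = 404 kPa.
Isothermal: T stays 616 K; PV = const ⇒ V₂ = 86.6 L, P₂ = 81.6 kPa.
W = nRT ln(V₂/V₁) = 1.38×8.314×616×ln(4.95) = 11300 J.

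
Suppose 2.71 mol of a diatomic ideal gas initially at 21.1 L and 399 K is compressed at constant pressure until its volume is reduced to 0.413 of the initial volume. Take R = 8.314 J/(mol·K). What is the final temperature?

165 K

P₁ = nRT₁/V₁ = 2.71×8.314×399/21.1 = 426 kPa.
Isobaric: P stays 426 kPa; V/T = const ⇒ T₂ = 165 K, V₂ = 8.71 L.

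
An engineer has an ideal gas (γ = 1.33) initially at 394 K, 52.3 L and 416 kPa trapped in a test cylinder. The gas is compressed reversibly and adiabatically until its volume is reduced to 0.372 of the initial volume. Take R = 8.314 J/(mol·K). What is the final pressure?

1550 kPa

Adiabatic: TV^(γ−1) = const ⇒ T₂ = 394×(2.69)^0.330 = 546 K; PV^γ = const ⇒ P₂ = 1550 kPa.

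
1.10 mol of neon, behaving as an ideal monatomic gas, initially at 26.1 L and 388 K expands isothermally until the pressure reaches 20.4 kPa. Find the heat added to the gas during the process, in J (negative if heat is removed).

P₁ = nRT₁/V₁ = 1.10×8.314×388/26.1 = 136 kPa.
Isothermal: T stays 388 K; PV = const ⇒ V₂ = 174 L, P₂ = 20.4 kPa.
ΔU = 0 (ideal gas, T constant).
W = nRT ln(V₂/V₁) = 1.10×8.314×388×ln(6.66) = 6730 J.
Q = ΔU + W = 6730 J.

6730 J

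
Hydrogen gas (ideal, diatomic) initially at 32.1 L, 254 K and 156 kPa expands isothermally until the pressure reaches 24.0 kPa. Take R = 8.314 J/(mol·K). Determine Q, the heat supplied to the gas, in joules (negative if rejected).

9370 J

n = P₁V₁/(RT₁) = 156×32.1/(8.314×254) = 2.37 mol.
Isothermal: T stays 254 K; PV = const ⇒ V₂ = 209 L, P₂ = 24.0 kPa.
ΔU = 0 (ideal gas, T constant).
W = nRT ln(V₂/V₁) = 2.37×8.314×254×ln(6.50) = 9370 J.
Q = ΔU + W = 9370 J.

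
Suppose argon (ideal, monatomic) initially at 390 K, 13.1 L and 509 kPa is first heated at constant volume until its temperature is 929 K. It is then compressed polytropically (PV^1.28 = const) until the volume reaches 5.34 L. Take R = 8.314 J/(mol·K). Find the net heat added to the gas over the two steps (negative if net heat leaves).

n = P₁V₁/(RT₁) = 509×13.1/(8.314×390) = 2.06 mol.
Step 1 — Isochoric: V stays 13.1 L; P/T = const ⇒ T₂ = 929 K, P₂ = 1210 kPa.
W = 0 (no volume change).
ΔU = nCvΔT = 2.06×12.5×(929−390) = 13800 J.
Q = ΔU = 13800 J.
State after step 1: P = 1210 kPa, V = 13.1 L, T = 929 K.
Step 2 — Polytropic n=1.28: T₂ = T₁(V₁/V₂)^(n−1) = 929×(2.45)^0.28 = 1190 K; P₂ = P₁(V₁/V₂)^n = 3820 kPa.
W = (P₁V₁−P₂V₂)/(n−1) = (1210×13.1−3820×5.34)/0.28 = -16200 J.
ΔU = nCvΔT = 2.06×12.5×(1190−929) = 6810 J.
Q = ΔU + W = -9400 J.
Net over both steps: W = -16200 J, Q = 4420 J, ΔU = 20600 J.

4420 J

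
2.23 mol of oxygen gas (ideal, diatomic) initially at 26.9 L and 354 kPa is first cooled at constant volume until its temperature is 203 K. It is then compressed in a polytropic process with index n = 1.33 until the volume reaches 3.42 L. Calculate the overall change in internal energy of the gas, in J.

T₁ = P₁V₁/(nR) = 354×26.9/(2.23×8.314) = 514 K.
Step 1 — Isochoric: V stays 26.9 L; P/T = const ⇒ T₂ = 203 K, P₂ = 140 kPa.
W = 0 (no volume change).
ΔU = nCvΔT = 2.23×20.8×(203−514) = -14400 J.
Q = ΔU = -14400 J.
State after step 1: P = 140 kPa, V = 26.9 L, T = 203 K.
Step 2 — Polytropic n=1.33: T₂ = T₁(V₁/V₂)^(n−1) = 203×(7.87)^0.33 = 401 K; P₂ = P₁(V₁/V₂)^n = 2170 kPa.
W = (P₁V₁−P₂V₂)/(n−1) = (140×26.9−2170×3.42)/0.33 = -11100 J.
ΔU = nCvΔT = 2.23×20.8×(401−203) = 9170 J.
Q = ΔU + W = -1950 J.
Net over both steps: W = -11100 J, Q = -16300 J, ΔU = -5220 J.

-5220 J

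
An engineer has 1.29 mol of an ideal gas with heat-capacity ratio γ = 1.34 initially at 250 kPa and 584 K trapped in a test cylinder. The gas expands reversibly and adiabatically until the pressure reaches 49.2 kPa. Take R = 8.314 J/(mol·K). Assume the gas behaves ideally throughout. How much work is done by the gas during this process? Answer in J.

6230 J

V₁ = nRT₁/P₁ = 1.29×8.314×584/250 = 25.1 L.
Adiabatic: T₂/T₁ = (P₂/P₁)^((γ−1)/γ) ⇒ T₂ = 584×(0.197)^0.254 = 387 K; V₂ = 84.3 L.
ΔU = nCvΔT = 1.29×24.5×(387−584) = -6230 J.
Q = 0 for an adiabatic process, so W = −ΔU = 6230 J.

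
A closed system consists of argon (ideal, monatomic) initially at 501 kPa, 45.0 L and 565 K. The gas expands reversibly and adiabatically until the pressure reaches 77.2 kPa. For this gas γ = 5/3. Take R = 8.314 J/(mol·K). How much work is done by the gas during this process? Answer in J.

17800 J

n = P₁V₁/(RT₁) = 501×45.0/(8.314×565) = 4.80 mol.
Adiabatic: T₂/T₁ = (P₂/P₁)^((γ−1)/γ) ⇒ T₂ = 565×(0.154)^0.400 = 267 K; V₂ = 138 L.
ΔU = nCvΔT = 4.80×12.5×(267−565) = -17800 J.
Q = 0 for an adiabatic process, so W = −ΔU = 17800 J.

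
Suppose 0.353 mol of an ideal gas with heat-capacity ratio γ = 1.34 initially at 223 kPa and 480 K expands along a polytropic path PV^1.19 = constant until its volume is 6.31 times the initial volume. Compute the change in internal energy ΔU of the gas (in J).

-1220 J

V₁ = nRT₁/P₁ = 0.353×8.314×480/223 = 6.32 L.
Polytropic n=1.19: T₂ = T₁(V₁/V₂)^(n−1) = 480×(0.158)^0.19 = 338 K; P₂ = P₁(V₁/V₂)^n = 24.9 kPa.
For an ideal gas ΔU = nCvΔT with Cv = R/(γ−1) = 24.5 J/(mol·K).
ΔU = 0.353×24.5×(338−480) = -1220 J.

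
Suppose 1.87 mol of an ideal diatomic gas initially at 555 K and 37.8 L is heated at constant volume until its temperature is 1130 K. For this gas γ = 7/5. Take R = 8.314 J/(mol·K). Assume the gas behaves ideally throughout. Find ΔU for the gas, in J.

P₁ = nRT₁/V₁ = 1.87×8.314×555/37.8 = 228 kPa.
Isochoric: V stays 37.8 L; P/T = const ⇒ T₂ = 1130 K, P₂ = 465 kPa.
For an ideal gas ΔU = nCvΔT with Cv = (5/2)R = 20.8 J/(mol·K).
ΔU = 1.87×20.8×(1130−555) = 22300 J.

22300 J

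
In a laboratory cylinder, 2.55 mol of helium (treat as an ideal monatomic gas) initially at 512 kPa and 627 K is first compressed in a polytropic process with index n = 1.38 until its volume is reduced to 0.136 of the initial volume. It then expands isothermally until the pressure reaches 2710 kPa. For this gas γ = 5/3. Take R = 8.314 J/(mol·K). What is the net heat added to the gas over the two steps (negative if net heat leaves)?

13800 J

V₁ = nRT₁/P₁ = 2.55×8.314×627/512 = 26.0 L.
Step 1 — Polytropic n=1.38: T₂ = T₁(V₁/V₂)^(n−1) = 627×(7.35)^0.38 = 1340 K; P₂ = P₁(V₁/V₂)^n = 8040 kPa.
W = (P₁V₁−P₂V₂)/(n−1) = (512×26.0−8040×3.53)/0.38 = -39700 J.
ΔU = nCvΔT = 2.55×12.5×(1340−627) = 22600 J.
Q = ΔU + W = -17100 J.
State after step 1: P = 8040 kPa, V = 3.53 L, T = 1340 K.
Step 2 — Isothermal: T stays 1340 K; PV = const ⇒ V₂ = 10.5 L, P₂ = 2710 kPa.
ΔU = 0 (ideal gas, T constant).
W = nRT ln(V₂/V₁) = 2.55×8.314×1340×ln(2.96) = 30800 J.
Q = ΔU + W = 30800 J.
Net over both steps: W = -8840 J, Q = 13800 J, ΔU = 22600 J.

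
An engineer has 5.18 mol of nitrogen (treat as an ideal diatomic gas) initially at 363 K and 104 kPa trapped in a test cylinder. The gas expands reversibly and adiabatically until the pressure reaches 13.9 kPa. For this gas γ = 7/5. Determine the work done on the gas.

-17100 J

V₁ = nRT₁/P₁ = 5.18×8.314×363/104 = 150 L.
Adiabatic: T₂/T₁ = (P₂/P₁)^((γ−1)/γ) ⇒ T₂ = 363×(0.134)^0.286 = 204 K; V₂ = 633 L.
ΔU = nCvΔT = 5.18×20.8×(204−363) = -17100 J.
Q = 0 for an adiabatic process, so W = −ΔU = 17100 J.
Work done on the gas = −W_by = -17100 J.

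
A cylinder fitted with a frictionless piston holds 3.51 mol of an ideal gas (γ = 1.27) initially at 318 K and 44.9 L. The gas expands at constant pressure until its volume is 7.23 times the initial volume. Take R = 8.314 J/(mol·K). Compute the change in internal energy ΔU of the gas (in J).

P₁ = nRT₁/V₁ = 3.51×8.314×318/44.9 = 207 kPa.
Isobaric: P stays 207 kPa; V/T = const ⇒ T₂ = 2300 K, V₂ = 325 L.
For an ideal gas ΔU = nCvΔT with Cv = R/(γ−1) = 30.8 J/(mol·K).
ΔU = 3.51×30.8×(2300−318) = 214000 J.

214000 J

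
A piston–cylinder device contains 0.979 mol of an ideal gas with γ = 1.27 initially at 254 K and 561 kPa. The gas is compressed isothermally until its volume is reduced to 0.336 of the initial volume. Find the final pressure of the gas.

1670 kPa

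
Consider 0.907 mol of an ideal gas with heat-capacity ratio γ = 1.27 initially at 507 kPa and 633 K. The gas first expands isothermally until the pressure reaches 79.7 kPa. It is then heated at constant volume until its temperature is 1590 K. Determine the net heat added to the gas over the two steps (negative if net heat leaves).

35600 J

V₁ = nRT₁/P₁ = 0.907×8.314×633/507 = 9.41 L.
Step 1 — Isothermal: T stays 633 K; PV = const ⇒ V₂ = 59.9 L, P₂ = 79.7 kPa.
ΔU = 0 (ideal gas, T constant).
W = nRT ln(V₂/V₁) = 0.907×8.314×633×ln(6.36) = 8830 J.
Q = ΔU + W = 8830 J.
State after step 1: P = 79.7 kPa, V = 59.9 L, T = 633 K.
Step 2 — Isochoric: V stays 59.9 L; P/T = const ⇒ T₂ = 1590 K, P₂ = 200 kPa.
W = 0 (no volume change).
ΔU = nCvΔT = 0.907×30.8×(1590−633) = 26700 J.
Q = ΔU = 26700 J.
Net over both steps: W = 8830 J, Q = 35600 J, ΔU = 26700 J.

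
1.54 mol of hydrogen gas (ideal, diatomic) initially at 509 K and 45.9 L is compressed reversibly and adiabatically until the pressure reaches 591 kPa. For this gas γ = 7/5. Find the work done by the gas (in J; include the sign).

-8200 J

P₁ = nRT₁/V₁ = 1.54×8.314×509/45.9 = 142 kPa.
Adiabatic: T₂/T₁ = (P₂/P₁)^((γ−1)/γ) ⇒ T₂ = 509×(4.16)^0.286 = 765 K; V₂ = 16.6 L.
ΔU = nCvΔT = 1.54×20.8×(765−509) = 8200 J.
Q = 0 for an adiabatic process, so W = −ΔU = -8200 J.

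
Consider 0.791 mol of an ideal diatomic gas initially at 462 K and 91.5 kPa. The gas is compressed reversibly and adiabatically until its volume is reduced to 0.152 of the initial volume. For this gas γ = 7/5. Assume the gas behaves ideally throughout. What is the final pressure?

1280 kPa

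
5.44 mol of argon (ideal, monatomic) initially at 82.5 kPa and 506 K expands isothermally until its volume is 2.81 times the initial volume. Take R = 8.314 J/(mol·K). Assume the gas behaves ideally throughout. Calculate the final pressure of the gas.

V₁ = nRT₁/P₁ = 5.44×8.314×506/82.5 = 277 L.
Isothermal: T stays 506 K; PV = const ⇒ V₂ = 779 L, P₂ = 29.4 kPa.

29.4 kPa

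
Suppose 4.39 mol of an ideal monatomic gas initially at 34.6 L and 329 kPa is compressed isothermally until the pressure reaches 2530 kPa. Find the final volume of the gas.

T₁ = P₁V₁/(nR) = 329×34.6/(4.39×8.314) = 312 K.
Isothermal: T stays 312 K; PV = const ⇒ V₂ = 4.50 L, P₂ = 2530 kPa.

4.50 L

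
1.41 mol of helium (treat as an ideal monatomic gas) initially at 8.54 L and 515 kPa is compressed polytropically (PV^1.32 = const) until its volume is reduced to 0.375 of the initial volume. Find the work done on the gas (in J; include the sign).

5070 J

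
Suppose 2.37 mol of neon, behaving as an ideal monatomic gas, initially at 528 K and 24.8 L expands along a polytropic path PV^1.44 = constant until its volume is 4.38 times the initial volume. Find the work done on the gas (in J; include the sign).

-11300 J

P₁ = nRT₁/V₁ = 2.37×8.314×528/24.8 = 420 kPa.
Polytropic n=1.44: T₂ = T₁(V₁/V₂)^(n−1) = 528×(0.228)^0.44 = 276 K; P₂ = P₁(V₁/V₂)^n = 50.0 kPa.
W = (P₁V₁−P₂V₂)/(n−1) = (420×24.8−50.0×109)/0.44 = 11300 J.
Work done on the gas = −W_by = -11300 J.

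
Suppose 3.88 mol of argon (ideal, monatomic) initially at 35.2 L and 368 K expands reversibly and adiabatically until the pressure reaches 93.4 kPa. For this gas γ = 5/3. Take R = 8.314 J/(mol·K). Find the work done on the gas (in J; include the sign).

-7150 J

P₁ = nRT₁/V₁ = 3.88×8.314×368/35.2 = 337 kPa.
Adiabatic: T₂/T₁ = (P₂/P₁)^((γ−1)/γ) ⇒ T₂ = 368×(0.277)^0.400 = 220 K; V₂ = 76.1 L.
ΔU = nCvΔT = 3.88×12.5×(220−368) = -7150 J.
Q = 0 for an adiabatic process, so W = −ΔU = 7150 J.
Work done on the gas = −W_by = -7150 J.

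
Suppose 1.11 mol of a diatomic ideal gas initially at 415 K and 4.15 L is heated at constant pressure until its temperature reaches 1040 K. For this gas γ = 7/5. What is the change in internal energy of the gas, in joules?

14400 J

P₁ = nRT₁/V₁ = 1.11×8.314×415/4.15 = 923 kPa.
Isobaric: P stays 923 kPa; V/T = const ⇒ T₂ = 1040 K, V₂ = 10.4 L.
For an ideal gas ΔU = nCvΔT with Cv = (5/2)R = 20.8 J/(mol·K).
ΔU = 1.11×20.8×(1040−415) = 14400 J.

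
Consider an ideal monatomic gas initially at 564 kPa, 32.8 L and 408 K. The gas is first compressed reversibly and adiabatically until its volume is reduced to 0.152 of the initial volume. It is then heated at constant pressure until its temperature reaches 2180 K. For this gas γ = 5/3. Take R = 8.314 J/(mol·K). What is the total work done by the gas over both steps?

n = P₁V₁/(RT₁) = 564×32.8/(8.314×408) = 5.45 mol.
Step 1 — Adiabatic: TV^(γ−1) = const ⇒ T₂ = 408×(6.58)^0.667 = 1430 K; PV^γ = const ⇒ P₂ = 13000 kPa.
ΔU = nCvΔT = 5.45×12.5×(1430−408) = 69700 J.
Q = 0 for an adiabatic process, so W = −ΔU = -69700 J.
State after step 1: P = 13000 kPa, V = 4.99 L, T = 1430 K.
Step 2 — Isobaric: P stays 13000 kPa; V/T = const ⇒ T₂ = 2180 K, V₂ = 7.59 L.
W = PΔV = 13000×(7.59−4.99) kPa·L = 33900 J.
ΔU = nCvΔT = 5.45×12.5×(2180−1430) = 50800 J.
Q = ΔU + W = nCpΔT = 84700 J.
Net over both steps: W = -35800 J, Q = 84700 J, ΔU = 121000 J.

-35800 J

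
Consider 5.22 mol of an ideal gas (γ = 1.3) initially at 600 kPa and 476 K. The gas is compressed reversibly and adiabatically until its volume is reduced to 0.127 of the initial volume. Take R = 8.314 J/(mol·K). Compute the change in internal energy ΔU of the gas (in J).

V₁ = nRT₁/P₁ = 5.22×8.314×476/600 = 34.4 L.
Adiabatic: TV^(γ−1) = const ⇒ T₂ = 476×(7.87)^0.300 = 884 K; PV^γ = const ⇒ P₂ = 8770 kPa.
For an ideal gas ΔU = nCvΔT with Cv = R/(γ−1) = 27.7 J/(mol·K).
ΔU = 5.22×27.7×(884−476) = 59000 J.

59000 J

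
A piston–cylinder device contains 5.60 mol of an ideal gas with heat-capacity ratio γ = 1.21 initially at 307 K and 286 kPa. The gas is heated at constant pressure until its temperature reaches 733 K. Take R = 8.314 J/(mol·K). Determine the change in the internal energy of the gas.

V₁ = nRT₁/P₁ = 5.60×8.314×307/286 = 50.0 L.
Isobaric: P stays 286 kPa; V/T = const ⇒ T₂ = 733 K, V₂ = 119 L.
For an ideal gas ΔU = nCvΔT with Cv = R/(γ−1) = 39.6 J/(mol·K).
ΔU = 5.60×39.6×(733−307) = 94400 J.

94400 J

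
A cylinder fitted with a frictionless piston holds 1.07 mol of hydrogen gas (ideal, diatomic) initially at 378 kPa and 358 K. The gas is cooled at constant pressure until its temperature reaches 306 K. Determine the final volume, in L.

7.20 L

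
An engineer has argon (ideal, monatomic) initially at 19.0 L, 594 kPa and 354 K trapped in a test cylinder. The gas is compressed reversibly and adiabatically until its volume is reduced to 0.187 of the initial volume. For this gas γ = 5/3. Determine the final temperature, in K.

1080 K

Adiabatic: TV^(γ−1) = const ⇒ T₂ = 354×(5.35)^0.667 = 1080 K; PV^γ = const ⇒ P₂ = 9710 kPa.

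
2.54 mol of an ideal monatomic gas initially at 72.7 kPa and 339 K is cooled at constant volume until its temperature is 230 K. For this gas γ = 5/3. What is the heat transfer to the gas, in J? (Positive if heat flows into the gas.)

V₁ = nRT₁/P₁ = 2.54×8.314×339/72.7 = 98.5 L.
Isochoric: V stays 98.5 L; P/T = const ⇒ T₂ = 230 K, P₂ = 49.3 kPa.
W = 0 (no volume change).
ΔU = nCvΔT = 2.54×12.5×(230−339) = -3450 J.
Q = ΔU = -3450 J.

-3450 J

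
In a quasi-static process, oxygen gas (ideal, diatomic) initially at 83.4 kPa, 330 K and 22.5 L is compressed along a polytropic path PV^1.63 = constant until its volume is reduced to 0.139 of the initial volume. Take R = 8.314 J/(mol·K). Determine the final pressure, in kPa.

Polytropic n=1.63: T₂ = T₁(V₁/V₂)^(n−1) = 330×(7.19)^0.63 = 1140 K; P₂ = P₁(V₁/V₂)^n = 2080 kPa.

2080 kPa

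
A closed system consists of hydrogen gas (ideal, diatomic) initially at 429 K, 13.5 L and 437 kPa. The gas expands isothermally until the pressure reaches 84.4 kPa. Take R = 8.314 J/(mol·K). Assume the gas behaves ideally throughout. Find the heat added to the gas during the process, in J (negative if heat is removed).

9700 J

n = P₁V₁/(RT₁) = 437×13.5/(8.314×429) = 1.65 mol.
Isothermal: T stays 429 K; PV = const ⇒ V₂ = 69.9 L, P₂ = 84.4 kPa.
ΔU = 0 (ideal gas, T constant).
W = nRT ln(V₂/V₁) = 1.65×8.314×429×ln(5.18) = 9700 J.
Q = ΔU + W = 9700 J.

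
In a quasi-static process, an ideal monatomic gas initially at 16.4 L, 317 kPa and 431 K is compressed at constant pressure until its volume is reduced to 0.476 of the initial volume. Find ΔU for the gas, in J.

n = P₁V₁/(RT₁) = 317×16.4/(8.314×431) = 1.45 mol.
Isobaric: P stays 317 kPa; V/T = const ⇒ T₂ = 205 K, V₂ = 7.81 L.
For an ideal gas ΔU = nCvΔT with Cv = (3/2)R = 12.5 J/(mol·K).
ΔU = 1.45×12.5×(205−431) = -4090 J.

-4090 J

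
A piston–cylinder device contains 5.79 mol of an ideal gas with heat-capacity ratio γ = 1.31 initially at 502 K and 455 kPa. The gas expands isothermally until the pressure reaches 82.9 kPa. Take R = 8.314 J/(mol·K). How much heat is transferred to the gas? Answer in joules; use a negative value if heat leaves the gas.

41100 J

V₁ = nRT₁/P₁ = 5.79×8.314×502/455 = 53.1 L.
Isothermal: T stays 502 K; PV = const ⇒ V₂ = 291 L, P₂ = 82.9 kPa.
ΔU = 0 (ideal gas, T constant).
W = nRT ln(V₂/V₁) = 5.79×8.314×502×ln(5.49) = 41100 J.
Q = ΔU + W = 41100 J.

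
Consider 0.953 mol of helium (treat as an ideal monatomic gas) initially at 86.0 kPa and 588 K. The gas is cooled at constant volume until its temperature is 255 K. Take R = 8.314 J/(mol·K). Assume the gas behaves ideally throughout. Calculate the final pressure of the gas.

37.3 kPa

V₁ = nRT₁/P₁ = 0.953×8.314×588/86.0 = 54.2 L.
Isochoric: V stays 54.2 L; P/T = const ⇒ T₂ = 255 K, P₂ = 37.3 kPa.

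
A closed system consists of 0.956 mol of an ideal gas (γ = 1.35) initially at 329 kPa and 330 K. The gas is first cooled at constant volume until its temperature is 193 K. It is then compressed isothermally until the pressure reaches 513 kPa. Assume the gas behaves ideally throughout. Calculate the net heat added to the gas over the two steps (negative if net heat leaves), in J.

V₁ = nRT₁/P₁ = 0.956×8.314×330/329 = 7.97 L.
Step 1 — Isochoric: V stays 7.97 L; P/T = const ⇒ T₂ = 193 K, P₂ = 192 kPa.
W = 0 (no volume change).
ΔU = nCvΔT = 0.956×23.8×(193−330) = -3110 J.
Q = ΔU = -3110 J.
State after step 1: P = 192 kPa, V = 7.97 L, T = 193 K.
Step 2 — Isothermal: T stays 193 K; PV = const ⇒ V₂ = 2.99 L, P₂ = 513 kPa.
ΔU = 0 (ideal gas, T constant).
W = nRT ln(V₂/V₁) = 0.956×8.314×193×ln(0.375) = -1500 J.
Q = ΔU + W = -1500 J.
Net over both steps: W = -1500 J, Q = -4620 J, ΔU = -3110 J.

-4620 J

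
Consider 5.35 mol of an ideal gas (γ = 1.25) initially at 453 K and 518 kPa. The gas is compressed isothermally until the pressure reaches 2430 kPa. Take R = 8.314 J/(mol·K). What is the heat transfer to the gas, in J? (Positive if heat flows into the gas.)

-31100 J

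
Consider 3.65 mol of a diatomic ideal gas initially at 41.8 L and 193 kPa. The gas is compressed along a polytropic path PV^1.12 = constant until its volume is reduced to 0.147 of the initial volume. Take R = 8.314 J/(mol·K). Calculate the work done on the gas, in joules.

T₁ = P₁V₁/(nR) = 193×41.8/(3.65×8.314) = 266 K.
Polytropic n=1.12: T₂ = T₁(V₁/V₂)^(n−1) = 266×(6.80)^0.12 = 335 K; P₂ = P₁(V₁/V₂)^n = 1650 kPa.
W = (P₁V₁−P₂V₂)/(n−1) = (193×41.8−1650×6.14)/0.12 = -17400 J.
Work done on the gas = −W_by = 17400 J.

17400 J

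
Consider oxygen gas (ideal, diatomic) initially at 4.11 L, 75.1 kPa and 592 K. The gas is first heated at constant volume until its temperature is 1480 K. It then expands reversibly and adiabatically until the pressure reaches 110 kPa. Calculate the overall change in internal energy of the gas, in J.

n = P₁V₁/(RT₁) = 75.1×4.11/(8.314×592) = 0.0627 mol.
Step 1 — Isochoric: V stays 4.11 L; P/T = const ⇒ T₂ = 1480 K, P₂ = 188 kPa.
W = 0 (no volume change).
ΔU = nCvΔT = 0.0627×20.8×(1480−592) = 1160 J.
Q = ΔU = 1160 J.
State after step 1: P = 188 kPa, V = 4.11 L, T = 1480 K.
Step 2 — Adiabatic: T₂/T₁ = (P₂/P₁)^((γ−1)/γ) ⇒ T₂ = 1480×(0.586)^0.286 = 1270 K; V₂ = 6.02 L.
ΔU = nCvΔT = 0.0627×20.8×(1270−1480) = -273 J.
Q = 0 for an adiabatic process, so W = −ΔU = 273 J.
Net over both steps: W = 273 J, Q = 1160 J, ΔU = 884 J.

884 J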